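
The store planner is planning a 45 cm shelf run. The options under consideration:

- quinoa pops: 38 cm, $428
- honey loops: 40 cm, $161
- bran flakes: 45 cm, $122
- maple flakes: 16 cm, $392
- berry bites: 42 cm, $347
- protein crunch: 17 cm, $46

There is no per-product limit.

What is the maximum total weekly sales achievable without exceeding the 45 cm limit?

Best packing: 2×maple flakes — 32 cm, 784 total.

784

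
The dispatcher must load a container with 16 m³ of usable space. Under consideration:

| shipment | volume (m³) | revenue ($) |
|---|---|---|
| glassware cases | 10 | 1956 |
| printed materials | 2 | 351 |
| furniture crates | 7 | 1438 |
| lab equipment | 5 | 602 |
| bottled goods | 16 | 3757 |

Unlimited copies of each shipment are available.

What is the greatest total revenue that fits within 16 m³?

The ratio ordering already packs tightly: bottled goods, 16 m³, 3757.
That's the maximum — no swap from here does better than 3757.

3757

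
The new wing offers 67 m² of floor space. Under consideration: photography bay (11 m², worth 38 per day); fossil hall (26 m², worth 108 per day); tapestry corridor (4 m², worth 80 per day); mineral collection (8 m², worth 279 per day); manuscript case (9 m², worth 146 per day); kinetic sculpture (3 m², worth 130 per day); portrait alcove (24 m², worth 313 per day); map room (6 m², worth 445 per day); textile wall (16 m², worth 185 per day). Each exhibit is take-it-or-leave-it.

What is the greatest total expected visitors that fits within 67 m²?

1498

Ranking by ratio (expected visitors/m²): map room 74.17, kinetic sculpture 43.33, mineral collection 34.88.
Filling by ratio: photography bay + tapestry corridor + mineral collection + manuscript case + kinetic sculpture + portrait alcove + map room for 1431, with 2 m² left unused.
The 15 m² tied up in photography bay and tapestry corridor is better spent on textile wall — total rises to 1498 (66 m²).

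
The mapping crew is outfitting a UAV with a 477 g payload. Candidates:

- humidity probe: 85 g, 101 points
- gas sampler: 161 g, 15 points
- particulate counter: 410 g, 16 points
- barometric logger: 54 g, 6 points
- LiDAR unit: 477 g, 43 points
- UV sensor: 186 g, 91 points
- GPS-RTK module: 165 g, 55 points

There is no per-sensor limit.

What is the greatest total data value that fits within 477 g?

505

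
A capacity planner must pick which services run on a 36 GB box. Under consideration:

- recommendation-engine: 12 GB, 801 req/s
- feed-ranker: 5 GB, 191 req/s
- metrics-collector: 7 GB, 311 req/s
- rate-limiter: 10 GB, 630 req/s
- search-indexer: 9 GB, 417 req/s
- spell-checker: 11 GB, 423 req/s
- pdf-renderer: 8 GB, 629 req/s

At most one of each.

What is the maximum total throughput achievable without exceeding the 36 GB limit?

2251

Density check — pdf-renderer 78.62, recommendation-engine 66.75, rate-limiter 63.00, search-indexer 46.33 are the best per GB.
Best packing: recommendation-engine + feed-ranker + rate-limiter + pdf-renderer — 35 GB, 2251 total.
Next best is recommendation-engine + metrics-collector + search-indexer + pdf-renderer at 2158 (36 GB) — short by 93.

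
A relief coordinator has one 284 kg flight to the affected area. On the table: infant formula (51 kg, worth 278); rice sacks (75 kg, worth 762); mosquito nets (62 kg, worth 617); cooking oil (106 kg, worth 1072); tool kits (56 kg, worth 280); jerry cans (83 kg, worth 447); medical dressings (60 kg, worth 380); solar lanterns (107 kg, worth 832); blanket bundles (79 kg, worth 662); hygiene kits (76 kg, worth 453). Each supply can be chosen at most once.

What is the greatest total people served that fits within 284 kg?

2521

Filling by ratio: rice sacks + mosquito nets + cooking oil for 2451, with 41 kg left unused.
Dropping rice sacks frees 75 kg; slotting in solar lanterns (107 kg) lifts the total to 2521 at 275 kg.
Next best is rice sacks + cooking oil + blanket bundles at 2496 (260 kg) — short by 25.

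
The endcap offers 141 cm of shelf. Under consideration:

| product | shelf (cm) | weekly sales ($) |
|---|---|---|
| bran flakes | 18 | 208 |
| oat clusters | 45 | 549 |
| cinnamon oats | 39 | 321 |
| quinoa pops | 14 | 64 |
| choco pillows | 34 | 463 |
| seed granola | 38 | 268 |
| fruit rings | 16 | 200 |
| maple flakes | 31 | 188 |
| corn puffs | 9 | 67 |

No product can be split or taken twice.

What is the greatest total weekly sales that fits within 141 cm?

Bran flakes + oat clusters + quinoa pops + choco pillows + fruit rings + corn puffs uses 136 of the 141 cm and totals 1551.
No other feasible combination exceeds 1551.

1551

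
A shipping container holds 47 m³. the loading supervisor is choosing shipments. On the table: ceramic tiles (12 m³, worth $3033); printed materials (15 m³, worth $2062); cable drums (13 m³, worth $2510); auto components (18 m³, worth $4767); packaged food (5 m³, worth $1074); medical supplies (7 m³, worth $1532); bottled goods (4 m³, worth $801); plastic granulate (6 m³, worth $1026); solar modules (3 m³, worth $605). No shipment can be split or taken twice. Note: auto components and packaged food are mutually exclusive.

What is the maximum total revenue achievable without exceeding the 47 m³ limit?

Ceramic tiles + auto components + medical supplies + bottled goods + plastic granulate uses 47 of the 47 m³ and totals 11159.
Every other selection either busts 47 m³ or breaks a pairing rule or fails to beat 11159.

11159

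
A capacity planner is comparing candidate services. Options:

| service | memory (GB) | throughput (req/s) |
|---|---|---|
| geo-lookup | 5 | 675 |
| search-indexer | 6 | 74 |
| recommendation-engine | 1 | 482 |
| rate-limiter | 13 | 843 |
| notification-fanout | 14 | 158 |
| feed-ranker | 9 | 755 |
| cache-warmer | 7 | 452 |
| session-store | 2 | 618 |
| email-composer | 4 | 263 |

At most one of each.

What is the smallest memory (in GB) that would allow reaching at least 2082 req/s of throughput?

Look for the lowest-memory combination reaching 2082.
geo-lookup + recommendation-engine + cache-warmer + session-store reaches 2227 using 15 GB.
Any bundle with less than 15 GB falls short of 2082.

15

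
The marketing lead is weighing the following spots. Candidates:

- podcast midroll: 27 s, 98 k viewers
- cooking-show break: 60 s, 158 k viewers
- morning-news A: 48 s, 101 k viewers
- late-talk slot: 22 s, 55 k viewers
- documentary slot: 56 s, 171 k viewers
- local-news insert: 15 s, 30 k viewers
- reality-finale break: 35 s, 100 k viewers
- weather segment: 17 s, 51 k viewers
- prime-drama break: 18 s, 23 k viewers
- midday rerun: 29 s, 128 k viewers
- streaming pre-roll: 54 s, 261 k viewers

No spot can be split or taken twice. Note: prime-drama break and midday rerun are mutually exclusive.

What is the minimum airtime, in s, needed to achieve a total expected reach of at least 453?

Look for the lowest-airtime combination reaching 453.
podcast midroll + midday rerun + streaming pre-roll reaches 487 using 110 s.
Any bundle with less than 110 s falls short of 453.

110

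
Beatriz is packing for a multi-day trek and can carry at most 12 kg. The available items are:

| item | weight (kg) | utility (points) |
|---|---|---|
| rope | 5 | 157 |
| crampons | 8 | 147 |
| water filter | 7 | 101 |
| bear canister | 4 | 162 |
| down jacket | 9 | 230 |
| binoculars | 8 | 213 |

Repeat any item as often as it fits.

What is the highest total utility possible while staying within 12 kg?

Ranking by ratio (utility/kg): bear canister 40.50, rope 31.40, binoculars 26.62, down jacket 25.56.
Best packing: 3×bear canister — 12 kg, 486 total.
Every other selection either busts 12 kg or fails to beat 486.

486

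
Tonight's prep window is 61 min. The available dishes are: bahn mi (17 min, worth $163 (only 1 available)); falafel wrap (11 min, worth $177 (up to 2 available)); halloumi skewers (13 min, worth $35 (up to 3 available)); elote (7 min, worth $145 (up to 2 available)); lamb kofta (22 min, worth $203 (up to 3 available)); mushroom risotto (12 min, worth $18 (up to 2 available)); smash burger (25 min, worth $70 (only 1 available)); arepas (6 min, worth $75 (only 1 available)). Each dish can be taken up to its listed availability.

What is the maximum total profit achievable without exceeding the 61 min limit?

882

Density check — elote 20.71, falafel wrap 16.09, arepas 12.50 are the best per min.
Best packing: bahn mi + 2×falafel wrap + 2×elote + arepas — 59 min, 882 total.
Every other selection either busts 61 min or exceeds an availability limit or fails to beat 882.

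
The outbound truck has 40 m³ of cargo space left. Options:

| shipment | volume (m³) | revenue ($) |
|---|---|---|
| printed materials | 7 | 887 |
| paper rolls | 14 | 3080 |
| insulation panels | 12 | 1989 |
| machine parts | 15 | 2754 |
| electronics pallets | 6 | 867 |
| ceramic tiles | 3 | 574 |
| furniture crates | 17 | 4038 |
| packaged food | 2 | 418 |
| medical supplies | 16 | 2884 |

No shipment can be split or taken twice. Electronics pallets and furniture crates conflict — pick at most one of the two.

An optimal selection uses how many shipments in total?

4

Best achievable revenue is 8423.
For example printed materials + paper rolls + furniture crates + packaged food achieves it, using 40 m³.
All optima have 4 shipments.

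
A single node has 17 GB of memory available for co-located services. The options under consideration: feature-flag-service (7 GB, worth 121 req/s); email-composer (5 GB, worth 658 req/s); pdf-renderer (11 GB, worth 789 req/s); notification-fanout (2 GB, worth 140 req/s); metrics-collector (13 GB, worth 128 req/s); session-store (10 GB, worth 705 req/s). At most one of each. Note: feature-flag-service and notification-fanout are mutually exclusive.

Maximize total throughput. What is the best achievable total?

The ratio heuristic lands on email-composer + pdf-renderer (1447) but leaves 1 GB idle.
Dropping pdf-renderer frees 11 GB; slotting in notification-fanout + session-store (12 GB) lifts the total to 1503 at 17 GB.
Every other selection either busts 17 GB or breaks a pairing rule or fails to beat 1503.

1503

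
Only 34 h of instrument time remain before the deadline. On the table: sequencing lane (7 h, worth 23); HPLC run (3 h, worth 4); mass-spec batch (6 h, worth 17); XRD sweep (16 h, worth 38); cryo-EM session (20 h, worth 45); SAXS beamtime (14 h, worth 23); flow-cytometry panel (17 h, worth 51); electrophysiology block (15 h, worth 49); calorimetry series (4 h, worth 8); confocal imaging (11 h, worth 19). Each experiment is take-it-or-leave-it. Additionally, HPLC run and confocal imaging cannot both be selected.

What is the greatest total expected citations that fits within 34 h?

Greedy by ratio would take sequencing lane + mass-spec batch + electrophysiology block + calorimetry series: 32 h used, total 97.
Replace sequencing lane and mass-spec batch and calorimetry series with flow-cytometry panel: the trade gains 3 net, giving 100 at 32 h.

100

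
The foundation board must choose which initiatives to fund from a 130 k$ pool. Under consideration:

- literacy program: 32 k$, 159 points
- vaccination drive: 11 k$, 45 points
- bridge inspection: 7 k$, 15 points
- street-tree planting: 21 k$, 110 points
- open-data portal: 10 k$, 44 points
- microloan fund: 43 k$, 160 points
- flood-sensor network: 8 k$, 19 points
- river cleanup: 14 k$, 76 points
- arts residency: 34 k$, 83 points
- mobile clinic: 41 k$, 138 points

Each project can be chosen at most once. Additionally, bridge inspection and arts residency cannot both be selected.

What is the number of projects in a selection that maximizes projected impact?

6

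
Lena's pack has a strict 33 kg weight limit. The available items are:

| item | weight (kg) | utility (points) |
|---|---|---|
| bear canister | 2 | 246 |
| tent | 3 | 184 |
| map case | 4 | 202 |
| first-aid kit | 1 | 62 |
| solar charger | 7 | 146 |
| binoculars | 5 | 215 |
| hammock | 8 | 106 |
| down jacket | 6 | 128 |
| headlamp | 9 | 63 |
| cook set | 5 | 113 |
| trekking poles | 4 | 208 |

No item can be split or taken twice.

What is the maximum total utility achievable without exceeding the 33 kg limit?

A density-first pass picks bear canister + tent + map case + first-aid kit + binoculars + down jacket + cook set + trekking poles — 1358 at 30 kg.
The 5 kg tied up in cook set is better spent on solar charger — total rises to 1391 (32 kg).

1391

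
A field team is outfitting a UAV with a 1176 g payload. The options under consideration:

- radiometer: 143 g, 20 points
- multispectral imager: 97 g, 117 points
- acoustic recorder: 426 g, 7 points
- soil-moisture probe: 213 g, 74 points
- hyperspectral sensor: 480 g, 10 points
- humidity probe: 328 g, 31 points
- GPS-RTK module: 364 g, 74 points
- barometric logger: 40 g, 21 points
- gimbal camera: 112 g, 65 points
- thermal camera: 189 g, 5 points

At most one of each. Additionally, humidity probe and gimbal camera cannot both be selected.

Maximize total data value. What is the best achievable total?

376

Ranking by ratio (data value/g): multispectral imager 1.21, gimbal camera 0.58, barometric logger 0.53, soil-moisture probe 0.35.
Radiometer + multispectral imager + soil-moisture probe + GPS-RTK module + barometric logger + gimbal camera + thermal camera uses 1158 of the 1176 g and totals 376.
The spare 18 g is too small for any remaining sensor, and no feasible exchange beats 376.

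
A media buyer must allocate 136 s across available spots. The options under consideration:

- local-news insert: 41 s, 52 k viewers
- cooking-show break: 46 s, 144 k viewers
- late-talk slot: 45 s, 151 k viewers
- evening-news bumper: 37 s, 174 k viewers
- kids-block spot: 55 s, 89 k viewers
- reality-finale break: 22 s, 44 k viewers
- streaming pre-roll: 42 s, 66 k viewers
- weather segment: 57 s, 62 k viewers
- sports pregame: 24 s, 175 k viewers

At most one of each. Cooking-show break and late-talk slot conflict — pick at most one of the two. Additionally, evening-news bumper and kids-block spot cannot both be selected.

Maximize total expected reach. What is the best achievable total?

Late-talk slot + evening-news bumper + reality-finale break + sports pregame uses 128 of the 136 s and totals 544.
Nothing else feasible within 136 s beats 544.

544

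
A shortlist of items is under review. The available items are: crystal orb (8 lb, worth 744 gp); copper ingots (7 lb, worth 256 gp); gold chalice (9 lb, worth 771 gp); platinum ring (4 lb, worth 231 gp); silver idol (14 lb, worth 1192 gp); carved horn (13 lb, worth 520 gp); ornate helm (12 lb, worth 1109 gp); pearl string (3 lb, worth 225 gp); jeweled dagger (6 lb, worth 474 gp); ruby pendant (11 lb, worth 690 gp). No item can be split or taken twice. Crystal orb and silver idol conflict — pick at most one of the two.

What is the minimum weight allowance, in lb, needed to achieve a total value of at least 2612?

29

Look for the lowest-weight combination reaching 2612.
crystal orb + gold chalice + ornate helm: 2624 value at 29 lb.
No combination under 29 lb hits 2612.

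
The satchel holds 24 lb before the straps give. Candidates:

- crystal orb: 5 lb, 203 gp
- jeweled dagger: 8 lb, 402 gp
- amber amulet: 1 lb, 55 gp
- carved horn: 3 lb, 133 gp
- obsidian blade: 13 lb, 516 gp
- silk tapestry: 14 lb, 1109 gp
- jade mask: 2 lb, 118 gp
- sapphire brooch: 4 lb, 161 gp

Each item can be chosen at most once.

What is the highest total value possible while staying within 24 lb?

1629

By value per lb: silk tapestry 79.21, jade mask 59.00, amber amulet 55.00, jeweled dagger 50.25 lead.
Taking the top-ratio items first gives amber amulet + carved horn + silk tapestry + jade mask + sapphire brooch for 1576 (24 lb).
Dropping amber amulet and carved horn and sapphire brooch frees 8 lb; slotting in jeweled dagger (8 lb) lifts the total to 1629 at 24 lb.
Runner-up amber amulet + carved horn + silk tapestry + jade mask + sapphire brooch tops out at 1576.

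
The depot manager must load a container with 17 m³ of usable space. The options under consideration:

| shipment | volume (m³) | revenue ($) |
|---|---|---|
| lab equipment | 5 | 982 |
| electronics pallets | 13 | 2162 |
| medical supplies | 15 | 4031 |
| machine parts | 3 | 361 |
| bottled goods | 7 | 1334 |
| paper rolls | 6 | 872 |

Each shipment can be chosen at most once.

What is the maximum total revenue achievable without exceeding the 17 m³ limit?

Ranking by ratio (revenue/m³): medical supplies 268.73, lab equipment 196.40, bottled goods 190.57.
Medical supplies uses 15 of the 17 m³ and totals 4031.
Next best is lab equipment + machine parts + bottled goods at 2677 (15 m³) — short by 1354.

4031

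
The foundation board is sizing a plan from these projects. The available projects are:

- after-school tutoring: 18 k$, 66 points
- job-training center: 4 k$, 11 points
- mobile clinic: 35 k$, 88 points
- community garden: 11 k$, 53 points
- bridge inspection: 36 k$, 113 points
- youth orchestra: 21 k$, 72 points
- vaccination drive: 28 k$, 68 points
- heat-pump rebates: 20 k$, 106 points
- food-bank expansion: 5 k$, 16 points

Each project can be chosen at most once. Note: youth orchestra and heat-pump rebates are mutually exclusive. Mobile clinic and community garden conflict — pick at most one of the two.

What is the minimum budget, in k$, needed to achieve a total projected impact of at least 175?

36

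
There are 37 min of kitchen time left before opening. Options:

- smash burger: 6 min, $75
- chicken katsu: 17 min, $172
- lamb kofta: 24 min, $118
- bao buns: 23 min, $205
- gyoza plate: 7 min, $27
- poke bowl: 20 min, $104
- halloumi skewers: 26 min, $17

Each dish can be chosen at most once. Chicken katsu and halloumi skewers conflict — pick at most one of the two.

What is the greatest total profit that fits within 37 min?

Filling by ratio: smash burger + chicken katsu + gyoza plate for 274, with 7 min left unused.
Replace chicken katsu with bao buns: the trade gains 33 net, giving 307 at 36 min.

307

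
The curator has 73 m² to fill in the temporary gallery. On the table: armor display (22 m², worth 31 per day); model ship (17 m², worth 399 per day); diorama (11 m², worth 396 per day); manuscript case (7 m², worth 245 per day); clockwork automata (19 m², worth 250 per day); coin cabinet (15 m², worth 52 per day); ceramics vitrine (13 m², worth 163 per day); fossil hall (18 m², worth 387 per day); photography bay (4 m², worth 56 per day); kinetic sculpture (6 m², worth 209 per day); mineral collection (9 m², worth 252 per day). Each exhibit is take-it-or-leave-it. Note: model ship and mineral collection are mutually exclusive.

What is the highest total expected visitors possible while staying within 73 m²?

1799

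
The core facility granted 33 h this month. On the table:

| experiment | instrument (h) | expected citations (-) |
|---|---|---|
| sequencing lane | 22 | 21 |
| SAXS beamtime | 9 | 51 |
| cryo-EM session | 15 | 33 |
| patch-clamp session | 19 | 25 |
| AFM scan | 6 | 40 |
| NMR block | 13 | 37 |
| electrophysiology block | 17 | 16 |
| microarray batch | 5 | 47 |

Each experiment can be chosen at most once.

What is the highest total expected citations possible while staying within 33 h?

Density check — microarray batch 9.40, AFM scan 6.67, SAXS beamtime 5.67 are the best per h.
Best packing: SAXS beamtime + AFM scan + NMR block + microarray batch — 33 h, 175 total.
Runner-up SAXS beamtime + AFM scan + microarray batch tops out at 138.

175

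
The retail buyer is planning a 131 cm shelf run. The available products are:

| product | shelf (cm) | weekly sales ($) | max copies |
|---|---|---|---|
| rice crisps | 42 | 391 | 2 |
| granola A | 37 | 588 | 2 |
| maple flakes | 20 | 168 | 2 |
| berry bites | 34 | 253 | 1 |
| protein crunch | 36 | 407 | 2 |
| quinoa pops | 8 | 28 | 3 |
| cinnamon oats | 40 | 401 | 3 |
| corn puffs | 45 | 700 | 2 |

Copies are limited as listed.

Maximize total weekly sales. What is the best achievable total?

1988

Greedy by ratio would take 2×granola A + quinoa pops + corn puffs: 127 cm used, total 1904.
Dropping granola A and quinoa pops frees 45 cm; slotting in corn puffs (45 cm) lifts the total to 1988 at 127 cm.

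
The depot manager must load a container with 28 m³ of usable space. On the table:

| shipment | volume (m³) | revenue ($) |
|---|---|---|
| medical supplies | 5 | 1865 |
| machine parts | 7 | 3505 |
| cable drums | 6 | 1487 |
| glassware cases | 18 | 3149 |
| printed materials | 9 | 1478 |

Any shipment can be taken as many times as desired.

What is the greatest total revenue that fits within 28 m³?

Taking 4×machine parts: 28 m³ used, 14020 in revenue.
Every other selection either busts 28 m³ or fails to beat 14020.

14020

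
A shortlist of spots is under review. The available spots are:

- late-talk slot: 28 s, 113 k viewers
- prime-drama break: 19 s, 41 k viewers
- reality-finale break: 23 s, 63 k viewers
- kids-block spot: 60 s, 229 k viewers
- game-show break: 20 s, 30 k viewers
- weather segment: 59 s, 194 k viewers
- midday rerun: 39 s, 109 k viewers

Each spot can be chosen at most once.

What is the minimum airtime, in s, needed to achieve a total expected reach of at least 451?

127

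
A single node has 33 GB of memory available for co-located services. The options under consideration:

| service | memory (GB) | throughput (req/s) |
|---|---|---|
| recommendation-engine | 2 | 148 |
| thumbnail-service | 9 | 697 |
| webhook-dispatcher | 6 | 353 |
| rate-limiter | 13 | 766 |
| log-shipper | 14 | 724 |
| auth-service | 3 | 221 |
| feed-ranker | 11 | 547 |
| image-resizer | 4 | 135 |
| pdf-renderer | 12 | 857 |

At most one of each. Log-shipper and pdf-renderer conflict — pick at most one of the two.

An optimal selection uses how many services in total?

5

Best achievable throughput is 2276.
For example recommendation-engine + thumbnail-service + webhook-dispatcher + auth-service + pdf-renderer achieves it, using 32 GB.
All optima have 5 services.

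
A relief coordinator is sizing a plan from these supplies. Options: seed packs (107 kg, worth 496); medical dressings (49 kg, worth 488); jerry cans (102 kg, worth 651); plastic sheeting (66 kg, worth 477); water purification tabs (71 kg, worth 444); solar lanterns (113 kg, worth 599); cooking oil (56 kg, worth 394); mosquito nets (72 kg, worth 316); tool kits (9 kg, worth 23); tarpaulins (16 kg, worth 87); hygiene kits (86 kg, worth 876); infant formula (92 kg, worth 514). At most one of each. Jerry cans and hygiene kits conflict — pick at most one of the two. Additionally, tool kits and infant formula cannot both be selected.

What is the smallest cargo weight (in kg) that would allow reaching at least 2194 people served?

257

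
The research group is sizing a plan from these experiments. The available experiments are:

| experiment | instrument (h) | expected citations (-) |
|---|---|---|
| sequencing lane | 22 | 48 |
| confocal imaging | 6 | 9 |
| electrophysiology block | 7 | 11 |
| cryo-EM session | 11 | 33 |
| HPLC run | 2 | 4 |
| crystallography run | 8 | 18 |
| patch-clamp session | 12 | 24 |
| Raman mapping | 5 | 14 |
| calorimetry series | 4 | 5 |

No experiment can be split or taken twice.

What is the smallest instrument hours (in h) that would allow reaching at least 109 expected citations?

Minimise h subject to total expected citations ≥ 109.
sequencing lane + cryo-EM session + crystallography run + Raman mapping: 113 expected citations at 46 h.
No combination under 46 h hits 109.

46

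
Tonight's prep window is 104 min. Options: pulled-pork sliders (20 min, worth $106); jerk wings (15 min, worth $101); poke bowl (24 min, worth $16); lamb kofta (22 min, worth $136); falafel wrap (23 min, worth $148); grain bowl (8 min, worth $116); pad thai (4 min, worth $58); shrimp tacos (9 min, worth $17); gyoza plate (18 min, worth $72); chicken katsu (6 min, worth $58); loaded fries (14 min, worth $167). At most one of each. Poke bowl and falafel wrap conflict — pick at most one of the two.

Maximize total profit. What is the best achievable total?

Best packing: jerk wings + lamb kofta + falafel wrap + grain bowl + pad thai + shrimp tacos + chicken katsu + loaded fries — 101 min, 801 total.
The closest alternative, jerk wings + lamb kofta + falafel wrap + grain bowl + pad thai + gyoza plate + loaded fries, reaches only 798.

801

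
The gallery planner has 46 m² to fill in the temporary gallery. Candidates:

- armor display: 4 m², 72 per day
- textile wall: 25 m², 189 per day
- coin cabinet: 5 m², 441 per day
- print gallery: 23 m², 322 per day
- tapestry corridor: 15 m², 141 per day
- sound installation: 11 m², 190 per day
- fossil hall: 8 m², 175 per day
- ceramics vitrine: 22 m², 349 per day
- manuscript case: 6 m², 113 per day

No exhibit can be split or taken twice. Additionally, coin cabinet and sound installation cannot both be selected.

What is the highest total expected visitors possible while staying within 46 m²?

1150

Taking armor display + coin cabinet + fossil hall + ceramics vitrine + manuscript case: 45 m² used, 1150 in expected visitors.
The closest alternative, armor display + coin cabinet + print gallery + fossil hall + manuscript case, reaches only 1123.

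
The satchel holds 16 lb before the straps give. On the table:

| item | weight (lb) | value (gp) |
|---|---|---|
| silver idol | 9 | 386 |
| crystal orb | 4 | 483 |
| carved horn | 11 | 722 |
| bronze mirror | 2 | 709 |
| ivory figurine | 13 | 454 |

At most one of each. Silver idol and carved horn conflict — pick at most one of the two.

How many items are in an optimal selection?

3

Optimal total is 1578.
One optimal bundle: silver idol + crystal orb + bronze mirror (15 lb).
Every optimal selection uses 3 items.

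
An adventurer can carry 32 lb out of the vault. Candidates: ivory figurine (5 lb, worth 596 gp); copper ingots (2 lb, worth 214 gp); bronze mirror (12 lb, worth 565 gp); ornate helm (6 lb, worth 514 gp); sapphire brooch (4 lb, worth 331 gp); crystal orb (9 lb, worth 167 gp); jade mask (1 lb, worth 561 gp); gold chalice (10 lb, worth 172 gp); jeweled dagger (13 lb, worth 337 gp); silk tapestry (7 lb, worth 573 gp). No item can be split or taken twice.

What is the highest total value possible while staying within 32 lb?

Density check — jade mask 561.00, ivory figurine 119.20, copper ingots 107.00, ornate helm 85.67 are the best per lb.
A density-first pass picks ivory figurine + copper ingots + ornate helm + sapphire brooch + jade mask + silk tapestry — 2789 at 25 lb.
Replace ornate helm with bronze mirror: the trade gains 51 net, giving 2840 at 31 lb.

2840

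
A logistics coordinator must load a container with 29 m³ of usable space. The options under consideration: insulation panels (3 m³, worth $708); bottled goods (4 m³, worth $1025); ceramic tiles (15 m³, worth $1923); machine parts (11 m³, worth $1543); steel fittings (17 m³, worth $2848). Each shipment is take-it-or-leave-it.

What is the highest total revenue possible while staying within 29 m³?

4581

Density check — bottled goods 256.25, insulation panels 236.00, steel fittings 167.53 are the best per m³.
Taking insulation panels + bottled goods + steel fittings: 24 m³ used, 4581 in revenue.
Runner-up machine parts + steel fittings tops out at 4391.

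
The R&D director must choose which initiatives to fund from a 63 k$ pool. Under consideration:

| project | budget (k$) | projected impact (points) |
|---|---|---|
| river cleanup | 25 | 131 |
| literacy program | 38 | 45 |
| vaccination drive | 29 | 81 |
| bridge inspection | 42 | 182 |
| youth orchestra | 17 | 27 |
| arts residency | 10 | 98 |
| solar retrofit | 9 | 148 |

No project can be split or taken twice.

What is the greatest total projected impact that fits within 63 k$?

Greedy by ratio would take river cleanup + youth orchestra + arts residency + solar retrofit: 61 k$ used, total 404.
The 42 k$ tied up in river cleanup and youth orchestra is better spent on bridge inspection — total rises to 428 (61 k$).

428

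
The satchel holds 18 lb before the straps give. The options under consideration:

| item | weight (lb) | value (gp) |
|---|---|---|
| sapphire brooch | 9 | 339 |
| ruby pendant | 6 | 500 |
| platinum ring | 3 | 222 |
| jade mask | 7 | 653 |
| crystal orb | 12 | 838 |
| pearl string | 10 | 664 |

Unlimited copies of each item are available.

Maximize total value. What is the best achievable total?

1528

Taking platinum ring + 2×jade mask: 17 lb used, 1528 in value.
Nothing else within 18 lb beats 1528.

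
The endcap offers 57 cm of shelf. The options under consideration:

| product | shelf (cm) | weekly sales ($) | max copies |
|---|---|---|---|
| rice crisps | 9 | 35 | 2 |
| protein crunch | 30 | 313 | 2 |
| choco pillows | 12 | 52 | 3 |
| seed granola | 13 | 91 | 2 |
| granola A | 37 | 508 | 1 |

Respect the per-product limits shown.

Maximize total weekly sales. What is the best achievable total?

599

Seed granola + granola A uses 50 of the 57 cm and totals 599.
That's the maximum — no swap from here does better than 599.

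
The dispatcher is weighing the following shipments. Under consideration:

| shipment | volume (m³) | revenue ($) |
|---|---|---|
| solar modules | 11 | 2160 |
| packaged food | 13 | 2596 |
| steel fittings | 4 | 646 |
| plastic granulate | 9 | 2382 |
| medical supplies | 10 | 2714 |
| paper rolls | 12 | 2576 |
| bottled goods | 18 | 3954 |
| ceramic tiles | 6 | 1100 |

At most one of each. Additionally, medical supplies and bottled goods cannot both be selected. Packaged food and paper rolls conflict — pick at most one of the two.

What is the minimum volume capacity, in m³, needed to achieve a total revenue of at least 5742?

23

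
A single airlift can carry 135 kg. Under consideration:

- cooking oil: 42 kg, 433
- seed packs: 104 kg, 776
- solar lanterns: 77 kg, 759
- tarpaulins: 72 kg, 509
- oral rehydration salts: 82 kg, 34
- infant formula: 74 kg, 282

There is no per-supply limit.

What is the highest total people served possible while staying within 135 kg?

The ratio ordering already packs tightly: 3×cooking oil, 126 kg, 1299.
Every other selection either busts 135 kg or fails to beat 1299.

1299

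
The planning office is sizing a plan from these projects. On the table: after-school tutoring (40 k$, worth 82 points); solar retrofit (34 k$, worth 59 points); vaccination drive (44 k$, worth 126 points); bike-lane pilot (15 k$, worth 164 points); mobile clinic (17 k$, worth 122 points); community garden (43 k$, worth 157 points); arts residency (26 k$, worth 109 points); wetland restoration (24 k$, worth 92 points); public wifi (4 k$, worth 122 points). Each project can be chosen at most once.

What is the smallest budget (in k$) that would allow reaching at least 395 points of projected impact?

Minimise k$ subject to total projected impact ≥ 395.
bike-lane pilot + mobile clinic + public wifi: 408 projected impact at 36 k$.
Any bundle with less than 36 k$ falls short of 395.

36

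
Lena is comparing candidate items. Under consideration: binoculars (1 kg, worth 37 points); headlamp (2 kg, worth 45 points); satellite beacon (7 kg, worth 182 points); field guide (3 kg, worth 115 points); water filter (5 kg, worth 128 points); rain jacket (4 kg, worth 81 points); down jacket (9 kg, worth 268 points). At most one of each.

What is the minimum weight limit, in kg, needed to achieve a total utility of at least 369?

Need the lightest bundle worth ≥ 369.
field guide + down jacket reaches 383 using 12 kg.
No combination under 12 kg hits 369.

12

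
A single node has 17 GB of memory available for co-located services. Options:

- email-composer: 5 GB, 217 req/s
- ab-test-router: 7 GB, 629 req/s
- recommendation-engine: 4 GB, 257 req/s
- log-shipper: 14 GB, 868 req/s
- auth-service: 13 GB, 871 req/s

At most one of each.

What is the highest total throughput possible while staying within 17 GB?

1128

Ranking by ratio (throughput/GB): ab-test-router 89.86, auth-service 67.00, recommendation-engine 64.25, log-shipper 62.00.
Filling by ratio: email-composer + ab-test-router + recommendation-engine for 1103, with 1 GB left unused.
The 12 GB tied up in email-composer and ab-test-router is better spent on auth-service — total rises to 1128 (17 GB).
No other feasible combination exceeds 1128.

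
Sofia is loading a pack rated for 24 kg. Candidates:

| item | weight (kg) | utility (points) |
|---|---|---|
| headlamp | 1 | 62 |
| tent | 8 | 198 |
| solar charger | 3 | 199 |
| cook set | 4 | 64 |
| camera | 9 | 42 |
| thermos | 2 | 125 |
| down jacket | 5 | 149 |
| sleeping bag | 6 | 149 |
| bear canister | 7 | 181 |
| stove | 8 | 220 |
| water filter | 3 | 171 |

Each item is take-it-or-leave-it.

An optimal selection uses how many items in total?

6

The maximum utility within 24 kg is 958.
One optimal bundle: headlamp + solar charger + thermos + bear canister + stove + water filter (24 kg).
Any selection reaching 958 contains exactly 6 items.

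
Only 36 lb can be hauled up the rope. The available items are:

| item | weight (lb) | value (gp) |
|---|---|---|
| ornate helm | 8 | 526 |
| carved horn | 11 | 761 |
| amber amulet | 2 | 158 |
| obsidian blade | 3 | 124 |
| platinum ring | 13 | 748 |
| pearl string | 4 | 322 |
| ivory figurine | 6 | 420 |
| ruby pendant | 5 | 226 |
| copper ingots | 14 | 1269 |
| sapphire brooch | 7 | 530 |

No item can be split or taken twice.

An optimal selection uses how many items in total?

4

Best achievable value is 2882.
One optimal bundle: carved horn + pearl string + copper ingots + sapphire brooch (36 lb).
All optima have 4 items.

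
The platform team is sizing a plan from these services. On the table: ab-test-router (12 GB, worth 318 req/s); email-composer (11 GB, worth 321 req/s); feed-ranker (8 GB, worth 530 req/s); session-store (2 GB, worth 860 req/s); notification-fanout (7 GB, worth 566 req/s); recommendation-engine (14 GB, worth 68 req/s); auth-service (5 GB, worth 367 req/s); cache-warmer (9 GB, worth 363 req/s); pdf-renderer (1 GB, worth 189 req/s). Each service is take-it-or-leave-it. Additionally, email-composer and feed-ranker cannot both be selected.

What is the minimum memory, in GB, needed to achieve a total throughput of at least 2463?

Look for the lowest-memory combination reaching 2463.
feed-ranker + session-store + notification-fanout + auth-service + pdf-renderer reaches 2512 using 23 GB.
Below 23 GB the best achievable stays under 2463.

23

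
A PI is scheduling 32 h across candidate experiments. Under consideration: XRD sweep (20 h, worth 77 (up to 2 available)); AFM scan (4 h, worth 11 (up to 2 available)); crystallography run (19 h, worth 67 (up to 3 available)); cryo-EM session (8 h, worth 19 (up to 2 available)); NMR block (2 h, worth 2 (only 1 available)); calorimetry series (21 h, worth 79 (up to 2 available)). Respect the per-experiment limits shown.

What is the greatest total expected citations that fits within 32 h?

107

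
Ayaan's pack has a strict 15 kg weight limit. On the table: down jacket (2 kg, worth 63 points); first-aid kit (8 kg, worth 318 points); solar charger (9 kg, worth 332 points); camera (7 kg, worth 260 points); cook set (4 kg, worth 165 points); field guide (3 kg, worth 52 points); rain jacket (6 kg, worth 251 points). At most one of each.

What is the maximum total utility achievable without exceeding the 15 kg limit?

583

A density-first pass picks down jacket + cook set + field guide + rain jacket — 531 at 15 kg.
The 9 kg tied up in down jacket and cook set and field guide is better spent on solar charger — total rises to 583 (15 kg).
Runner-up first-aid kit + camera tops out at 578.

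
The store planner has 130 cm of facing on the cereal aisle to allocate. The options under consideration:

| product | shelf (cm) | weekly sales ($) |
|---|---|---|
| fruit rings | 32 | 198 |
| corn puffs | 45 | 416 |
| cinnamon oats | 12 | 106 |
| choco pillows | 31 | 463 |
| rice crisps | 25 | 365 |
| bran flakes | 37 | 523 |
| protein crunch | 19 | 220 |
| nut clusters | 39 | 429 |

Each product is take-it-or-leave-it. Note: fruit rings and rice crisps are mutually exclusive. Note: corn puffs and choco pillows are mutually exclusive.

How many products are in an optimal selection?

5

Best achievable weekly sales is 1677.
cinnamon oats + choco pillows + rice crisps + bran flakes + protein crunch hits 1677 at 124 cm.
Every optimal selection uses 5 products.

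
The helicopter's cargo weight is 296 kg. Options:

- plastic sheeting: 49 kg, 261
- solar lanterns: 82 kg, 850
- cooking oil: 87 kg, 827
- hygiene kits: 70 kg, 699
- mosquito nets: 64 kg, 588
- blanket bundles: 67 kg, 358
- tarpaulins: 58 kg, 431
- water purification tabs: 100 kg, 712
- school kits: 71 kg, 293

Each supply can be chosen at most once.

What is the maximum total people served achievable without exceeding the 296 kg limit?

Greedy by ratio would take plastic sheeting + solar lanterns + cooking oil + hygiene kits: 288 kg used, total 2637.
The 119 kg tied up in plastic sheeting and hygiene kits is better spent on mosquito nets + tarpaulins — total rises to 2696 (291 kg).
An exhaustive check of the 512 subsets confirms 2696.

2696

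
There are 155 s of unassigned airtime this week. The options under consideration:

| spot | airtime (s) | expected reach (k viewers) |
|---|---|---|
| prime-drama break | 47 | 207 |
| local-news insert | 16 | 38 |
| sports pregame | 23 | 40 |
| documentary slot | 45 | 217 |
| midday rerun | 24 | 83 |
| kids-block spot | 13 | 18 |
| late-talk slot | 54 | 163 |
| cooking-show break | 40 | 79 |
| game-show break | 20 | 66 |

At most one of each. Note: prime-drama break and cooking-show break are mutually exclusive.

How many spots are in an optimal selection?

5

Best achievable expected reach is 611.
For example prime-drama break + local-news insert + documentary slot + midday rerun + game-show break achieves it, using 152 s.
All optima have 5 spots.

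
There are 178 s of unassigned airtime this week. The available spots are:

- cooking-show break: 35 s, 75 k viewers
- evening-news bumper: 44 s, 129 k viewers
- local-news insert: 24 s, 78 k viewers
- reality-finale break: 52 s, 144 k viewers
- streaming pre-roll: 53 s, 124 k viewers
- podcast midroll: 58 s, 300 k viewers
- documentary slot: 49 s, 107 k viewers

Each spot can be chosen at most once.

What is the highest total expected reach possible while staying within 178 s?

651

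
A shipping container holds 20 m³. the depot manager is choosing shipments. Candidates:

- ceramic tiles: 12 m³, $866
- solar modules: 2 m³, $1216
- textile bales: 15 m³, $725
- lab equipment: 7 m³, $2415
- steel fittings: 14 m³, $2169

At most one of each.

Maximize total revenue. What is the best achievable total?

By revenue per m³: solar modules 608.00, lab equipment 345.00, steel fittings 154.93 lead.
Solar modules + lab equipment uses 9 of the 20 m³ and totals 3631.
Every other selection either busts 20 m³ or fails to beat 3631.

3631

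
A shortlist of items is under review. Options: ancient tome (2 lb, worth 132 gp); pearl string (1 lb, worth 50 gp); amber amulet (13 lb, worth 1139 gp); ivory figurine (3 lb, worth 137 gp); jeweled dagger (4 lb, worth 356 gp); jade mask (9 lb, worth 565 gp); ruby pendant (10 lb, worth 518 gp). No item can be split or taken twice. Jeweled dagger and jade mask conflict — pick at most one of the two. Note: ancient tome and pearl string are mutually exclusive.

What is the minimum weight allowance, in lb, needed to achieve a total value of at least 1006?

Look for the lowest-weight combination reaching 1006.
amber amulet reaches 1139 using 13 lb.
No combination under 13 lb hits 1006.

13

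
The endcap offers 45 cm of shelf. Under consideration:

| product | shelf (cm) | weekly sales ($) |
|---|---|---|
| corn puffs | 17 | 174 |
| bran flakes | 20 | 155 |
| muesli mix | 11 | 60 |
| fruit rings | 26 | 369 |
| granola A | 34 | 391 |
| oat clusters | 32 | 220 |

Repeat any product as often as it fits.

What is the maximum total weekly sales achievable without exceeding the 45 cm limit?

Ranking by ratio (weekly sales/cm): fruit rings 14.19, granola A 11.50, corn puffs 10.24.
The ratio ordering already packs tightly: corn puffs + fruit rings, 43 cm, 543.
Nothing else within 45 cm beats 543.

543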